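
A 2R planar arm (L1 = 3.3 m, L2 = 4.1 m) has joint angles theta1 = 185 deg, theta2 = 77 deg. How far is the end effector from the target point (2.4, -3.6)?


End effector via forward kinematics:
x = L1*cos(t1) + L2*cos(t1+t2) = -3.8581
y = L1*sin(t1) + L2*sin(t1+t2) = -4.3477
Distance to target:
d = sqrt((2.4 - -3.8581)^2 + (-3.6 - -4.3477)^2)
= sqrt(39.1632 + 0.5591)
= 6.3026 m


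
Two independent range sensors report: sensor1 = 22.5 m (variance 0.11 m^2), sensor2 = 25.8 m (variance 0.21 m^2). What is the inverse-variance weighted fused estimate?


w1 = (1/var1) / (1/var1 + 1/var2)
   = 9.0909 / (9.0909 + 4.7619) = 0.6563
w2 = 1 - w1 = 0.3437
fused = w1*s1 + w2*s2 = 14.7656 + 8.8687
= 23.6344 m


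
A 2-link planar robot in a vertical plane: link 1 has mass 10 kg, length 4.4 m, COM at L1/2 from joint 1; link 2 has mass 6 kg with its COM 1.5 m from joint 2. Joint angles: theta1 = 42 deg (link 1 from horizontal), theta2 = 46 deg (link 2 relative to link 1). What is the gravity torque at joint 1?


Horizontal distance from joint 1 to link-1 COM:
  x_c1 = (L1/2)*cos(t1) = 2.2 * 0.7431 = 1.6349 m
Horizontal distance from joint 1 to link-2 COM:
  x_c2 = L1*cos(t1) + Lc2*cos(t1+t2)
       = 4.4*0.7431 + 1.5*0.0349 = 3.3222 m
tau1 = m1*g*x_c1 + m2*g*x_c2
     = 10*9.81*1.6349 + 6*9.81*3.3222
     = 160.3855 + 195.5439
     = 355.9294 Nm


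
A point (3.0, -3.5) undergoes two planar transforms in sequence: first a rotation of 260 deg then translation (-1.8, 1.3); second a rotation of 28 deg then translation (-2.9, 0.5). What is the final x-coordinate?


After transform 1:
x1 = cos(260)*3.0 - sin(260)*-3.5 + -1.8 = -5.7678
y1 = sin(260)*3.0 + cos(260)*-3.5 + 1.3 = -1.0467
After transform 2:
x2 = cos(28)*-5.7678 - sin(28)*-1.0467 + -2.9
= -7.5013


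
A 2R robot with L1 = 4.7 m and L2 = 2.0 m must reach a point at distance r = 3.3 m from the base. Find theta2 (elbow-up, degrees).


cos(theta2) = (r^2 - L1^2 - L2^2) / (2*L1*L2)
cos(theta2) = (10.89 - 22.09 - 4.0) / 18.8
cos(theta2) = -0.808511
theta2 = 143.9507 degrees


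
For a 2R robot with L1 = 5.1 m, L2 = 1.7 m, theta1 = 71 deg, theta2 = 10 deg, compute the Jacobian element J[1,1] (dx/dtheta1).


J[1,1] = -L1*sin(t1) - L2*sin(t1+t2)
= -5.1*sin(71) - 1.7*sin(81)
= -6.5012


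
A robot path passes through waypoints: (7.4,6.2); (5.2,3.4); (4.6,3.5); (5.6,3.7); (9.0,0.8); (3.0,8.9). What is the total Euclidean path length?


Segment lengths:
  seg1 = sqrt((-2.2)^2 + (-2.8)^2) = 3.5609
  seg2 = sqrt((-0.6)^2 + (0.1)^2) = 0.6083
  seg3 = sqrt((1.0)^2 + (0.2)^2) = 1.0198
  seg4 = sqrt((3.4)^2 + (-2.9)^2) = 4.4688
  seg5 = sqrt((-6.0)^2 + (8.1)^2) = 10.0802
Total = 19.7379


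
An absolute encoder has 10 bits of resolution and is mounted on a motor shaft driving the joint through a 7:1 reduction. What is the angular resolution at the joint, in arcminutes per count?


counts = 2^10 = 1024
effective counts at joint = 1024 * 7 = 7168
resolution = 360*60 / 7168
= 3.0134 arcmin/count


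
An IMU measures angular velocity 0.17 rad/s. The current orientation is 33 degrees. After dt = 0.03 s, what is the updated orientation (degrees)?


delta_theta = w * dt = 0.17 * 0.03 = 0.0051 rad
= 0.2922 deg
theta_new = 33 + 0.2922 = 33.2922 deg


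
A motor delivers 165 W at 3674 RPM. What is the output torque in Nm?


omega = 3674 * 2*pi/60 = 384.7404 rad/s
tau = P / omega = 165 / 384.7404
= 0.4289 Nm


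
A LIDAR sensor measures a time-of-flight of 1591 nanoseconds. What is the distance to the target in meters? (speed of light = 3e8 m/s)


tof = 1591 ns = 1.591e-06 s
dist = c * tof / 2
= 3e8 * 1.591e-06 / 2
= 238.65 m


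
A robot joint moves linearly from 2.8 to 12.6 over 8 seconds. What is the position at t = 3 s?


s = t/T = 3/8 = 0.375
p(t) = p0 + (pf-p0)*s
= 2.8 + (12.6 - 2.8) * 0.375
= 6.475


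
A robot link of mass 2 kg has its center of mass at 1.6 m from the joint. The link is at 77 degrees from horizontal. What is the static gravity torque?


tau = m*g*L*cos(angle)
= 2 * 9.81 * 1.6 * cos(77 deg)
= 2 * 9.81 * 1.6 * 0.225
= 7.0617 Nm


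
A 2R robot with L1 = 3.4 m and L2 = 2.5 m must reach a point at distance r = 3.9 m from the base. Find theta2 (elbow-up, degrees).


cos(theta2) = (r^2 - L1^2 - L2^2) / (2*L1*L2)
cos(theta2) = (15.21 - 11.56 - 6.25) / 17.0
cos(theta2) = -0.152941
theta2 = 98.7974 degrees


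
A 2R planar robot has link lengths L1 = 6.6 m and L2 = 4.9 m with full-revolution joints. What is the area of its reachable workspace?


r_max = L1 + L2 = 11.5 m
r_min = |L1 - L2| = 1.7 m
Area = pi*(r_max^2 - r_min^2)
= pi*(132.25 - 2.89)
= pi * 129.36
= 406.3964 m^2


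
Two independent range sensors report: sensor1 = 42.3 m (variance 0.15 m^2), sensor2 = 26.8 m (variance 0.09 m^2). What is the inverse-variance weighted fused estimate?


w1 = (1/var1) / (1/var1 + 1/var2)
   = 6.6667 / (6.6667 + 11.1111) = 0.375
w2 = 1 - w1 = 0.625
fused = w1*s1 + w2*s2 = 15.8625 + 16.75
= 32.6125 m


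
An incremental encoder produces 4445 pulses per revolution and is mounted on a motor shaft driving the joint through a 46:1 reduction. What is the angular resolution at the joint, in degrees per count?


counts per rev = 4445
effective counts at joint = 4445 * 46 = 204470
resolution = 360 / 204470
= 0.0018 deg/count


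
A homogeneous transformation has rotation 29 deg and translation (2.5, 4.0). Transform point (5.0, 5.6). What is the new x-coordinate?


x' = cos(theta)*px - sin(theta)*py + tx
= 0.8746*5.0 - 0.4848*5.6 + 2.5
= 4.1582


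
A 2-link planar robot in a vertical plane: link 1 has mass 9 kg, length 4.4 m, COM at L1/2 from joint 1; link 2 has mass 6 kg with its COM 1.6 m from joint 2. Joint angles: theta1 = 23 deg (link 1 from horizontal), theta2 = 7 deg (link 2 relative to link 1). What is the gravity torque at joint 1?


Horizontal distance from joint 1 to link-1 COM:
  x_c1 = (L1/2)*cos(t1) = 2.2 * 0.9205 = 2.0251 m
Horizontal distance from joint 1 to link-2 COM:
  x_c2 = L1*cos(t1) + Lc2*cos(t1+t2)
       = 4.4*0.9205 + 1.6*0.866 = 5.4359 m
tau1 = m1*g*x_c1 + m2*g*x_c2
     = 9*9.81*2.0251 + 6*9.81*5.4359
     = 178.797 + 319.9548
     = 498.7519 Nm


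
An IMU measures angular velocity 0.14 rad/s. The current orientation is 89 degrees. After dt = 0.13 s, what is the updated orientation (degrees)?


delta_theta = w * dt = 0.14 * 0.13 = 0.0182 rad
= 1.0428 deg
theta_new = 89 + 1.0428 = 90.0428 deg


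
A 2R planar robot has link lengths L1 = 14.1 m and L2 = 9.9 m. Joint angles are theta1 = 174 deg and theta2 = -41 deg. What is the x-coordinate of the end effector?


Convert angles to radians: theta1 = 3.0369, theta2 = -0.7156
x = L1*cos(theta1) + L2*cos(theta1+theta2)
x = -14.0228 + -6.7518
x = -20.7745


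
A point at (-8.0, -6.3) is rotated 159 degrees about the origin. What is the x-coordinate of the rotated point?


x' = x*cos(theta) - y*sin(theta)
cos(159 deg) = -0.9336, sin(159 deg) = 0.3584
x' = -8.0 * -0.9336 - -6.3 * 0.3584
= 7.4686 - -2.2577
= 9.7264


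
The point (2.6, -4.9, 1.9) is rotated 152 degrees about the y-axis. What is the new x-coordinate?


Rotation about y-axis: x' = x*cos(theta) + z*sin(theta)
= 2.6 * -0.8829 + 1.9 * 0.4695
= -1.4037


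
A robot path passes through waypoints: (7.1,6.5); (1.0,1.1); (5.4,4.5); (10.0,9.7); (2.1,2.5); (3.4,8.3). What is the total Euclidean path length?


Segment lengths:
  seg1 = sqrt((-6.1)^2 + (-5.4)^2) = 8.1468
  seg2 = sqrt((4.4)^2 + (3.4)^2) = 5.5606
  seg3 = sqrt((4.6)^2 + (5.2)^2) = 6.9426
  seg4 = sqrt((-7.9)^2 + (-7.2)^2) = 10.6888
  seg5 = sqrt((1.3)^2 + (5.8)^2) = 5.9439
Total = 37.2827


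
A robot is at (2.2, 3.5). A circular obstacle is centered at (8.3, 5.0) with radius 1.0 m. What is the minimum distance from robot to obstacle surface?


center_dist = sqrt((2.2-8.3)^2 + (3.5-5.0)^2)
= sqrt(37.21 + 2.25)
= 6.2817
min_dist = center_dist - radius = 6.2817 - 1.0 = 5.2817 m


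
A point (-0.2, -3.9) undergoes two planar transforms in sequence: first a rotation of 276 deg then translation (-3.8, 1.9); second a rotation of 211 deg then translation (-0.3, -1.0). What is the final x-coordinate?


After transform 1:
x1 = cos(276)*-0.2 - sin(276)*-3.9 + -3.8 = -7.6995
y1 = sin(276)*-0.2 + cos(276)*-3.9 + 1.9 = 1.6912
After transform 2:
x2 = cos(211)*-7.6995 - sin(211)*1.6912 + -0.3
= 7.1708


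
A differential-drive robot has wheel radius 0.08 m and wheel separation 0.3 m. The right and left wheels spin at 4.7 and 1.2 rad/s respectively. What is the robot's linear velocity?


vR = r*wR = 0.08*4.7 = 0.376 m/s
vL = r*wL = 0.08*1.2 = 0.096 m/s
v = (vR+vL)/2 = 0.236 m/s
omega = (vR-vL)/L = 0.9333 rad/s
linear velocity = 0.236 m/s


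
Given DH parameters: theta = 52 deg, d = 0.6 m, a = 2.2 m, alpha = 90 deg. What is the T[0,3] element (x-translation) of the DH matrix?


T[0,3] = a * cos(theta)
= 2.2 * cos(52 deg)
= 2.2 * 0.6157
= 1.3545


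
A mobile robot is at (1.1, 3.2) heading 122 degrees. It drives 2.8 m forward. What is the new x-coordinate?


x_new = x0 + d*cos(theta)
= 1.1 + 2.8*cos(122)
= 1.1 + -1.4838
= -0.3838


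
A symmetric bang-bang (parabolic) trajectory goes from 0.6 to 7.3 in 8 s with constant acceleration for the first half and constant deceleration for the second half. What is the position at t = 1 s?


Symmetric rest-to-rest: each phase covers (pf-p0)/2 in time T/2. 0.5*a*(T/2)^2 = (pf-p0)/2 => a = 4*(pf-p0)/T^2
a = 4*(7.3-0.6)/8^2 = 0.4188
t = 1 is in the acceleration phase (t <= T/2).
p = p0 + 0.5*a*t^2 = 0.6 + 0.5*0.4188*1^2
= 0.8094


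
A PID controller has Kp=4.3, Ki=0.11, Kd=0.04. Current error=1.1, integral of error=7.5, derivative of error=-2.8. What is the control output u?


u = Kp*e + Ki*int(e) + Kd*de/dt
= 4.3*1.1 + 0.11*7.5 + 0.04*(-2.8)
= 4.73 + 0.825 + -0.112
= 5.443


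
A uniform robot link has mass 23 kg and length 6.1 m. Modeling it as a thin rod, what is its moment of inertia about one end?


I = (1/3) * m * L^2
= (1/3) * 23 * 6.1^2
= 0.333333 * 23 * 37.21
= 285.2767 kg*m^2


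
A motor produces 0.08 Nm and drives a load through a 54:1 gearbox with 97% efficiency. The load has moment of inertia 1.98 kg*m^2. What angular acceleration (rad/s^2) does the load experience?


tau_out = tau_motor * N * eta
= 0.08 * 54 * 0.97 = 4.1904 Nm
alpha = tau_out / I = 4.1904 / 1.98
= 2.1164 rad/s^2


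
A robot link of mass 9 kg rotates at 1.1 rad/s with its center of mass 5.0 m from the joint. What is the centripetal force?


F = m * omega^2 * r
= 9 * 1.1^2 * 5.0
= 9 * 1.21 * 5.0
= 54.45 N


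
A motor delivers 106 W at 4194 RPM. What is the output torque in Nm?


omega = 4194 * 2*pi/60 = 439.1947 rad/s
tau = P / omega = 106 / 439.1947
= 0.2414 Nm


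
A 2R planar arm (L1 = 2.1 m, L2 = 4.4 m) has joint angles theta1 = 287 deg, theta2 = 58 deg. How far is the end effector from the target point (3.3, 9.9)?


End effector via forward kinematics:
x = L1*cos(t1) + L2*cos(t1+t2) = 4.8641
y = L1*sin(t1) + L2*sin(t1+t2) = -3.147
Distance to target:
d = sqrt((3.3 - 4.8641)^2 + (9.9 - -3.147)^2)
= sqrt(2.4463 + 170.2254)
= 13.1405 m


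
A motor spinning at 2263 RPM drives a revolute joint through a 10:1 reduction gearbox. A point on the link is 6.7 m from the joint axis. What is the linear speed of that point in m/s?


omega_motor = 2263 * 2*pi/60 = 236.9808 rad/s
omega_joint = omega_motor / 10 = 23.6981 rad/s
v = omega_joint * r = 23.6981 * 6.7
= 158.7771 m/s


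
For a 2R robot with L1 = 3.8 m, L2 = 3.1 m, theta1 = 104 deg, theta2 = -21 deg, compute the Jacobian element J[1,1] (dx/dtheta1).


J[1,1] = -L1*sin(t1) - L2*sin(t1+t2)
= -3.8*sin(104) - 3.1*sin(83)
= -6.764


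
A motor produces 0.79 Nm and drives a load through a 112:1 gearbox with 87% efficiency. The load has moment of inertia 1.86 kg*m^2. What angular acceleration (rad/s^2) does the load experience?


tau_out = tau_motor * N * eta
= 0.79 * 112 * 0.87 = 76.9776 Nm
alpha = tau_out / I = 76.9776 / 1.86
= 41.3858 rad/s^2


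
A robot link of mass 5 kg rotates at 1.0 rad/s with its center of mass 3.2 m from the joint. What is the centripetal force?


F = m * omega^2 * r
= 5 * 1.0^2 * 3.2
= 5 * 1.0 * 3.2
= 16.0 N


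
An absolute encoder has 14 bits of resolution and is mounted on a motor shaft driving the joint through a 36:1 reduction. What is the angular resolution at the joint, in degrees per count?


counts = 2^14 = 16384
effective counts at joint = 16384 * 36 = 589824
resolution = 360 / 589824
= 6.1035e-04 deg/count


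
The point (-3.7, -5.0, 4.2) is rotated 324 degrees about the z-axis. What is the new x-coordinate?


Rotation about z-axis: x' = x*cos(theta) - y*sin(theta)
= -3.7 * 0.809 - -5.0 * -0.5878
= -5.9323


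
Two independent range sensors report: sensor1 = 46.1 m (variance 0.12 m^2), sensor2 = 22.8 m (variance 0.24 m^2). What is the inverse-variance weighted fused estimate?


w1 = (1/var1) / (1/var1 + 1/var2)
   = 8.3333 / (8.3333 + 4.1667) = 0.6667
w2 = 1 - w1 = 0.3333
fused = w1*s1 + w2*s2 = 30.7333 + 7.6
= 38.3333 m


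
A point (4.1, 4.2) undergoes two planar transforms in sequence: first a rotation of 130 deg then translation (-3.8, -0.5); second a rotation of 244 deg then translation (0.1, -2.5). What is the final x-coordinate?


After transform 1:
x1 = cos(130)*4.1 - sin(130)*4.2 + -3.8 = -9.6528
y1 = sin(130)*4.1 + cos(130)*4.2 + -0.5 = -0.0589
After transform 2:
x2 = cos(244)*-9.6528 - sin(244)*-0.0589 + 0.1
= 4.2786


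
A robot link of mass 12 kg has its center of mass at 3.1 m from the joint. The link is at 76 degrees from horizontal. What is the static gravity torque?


tau = m*g*L*cos(angle)
= 12 * 9.81 * 3.1 * cos(76 deg)
= 12 * 9.81 * 3.1 * 0.2419
= 88.285 Nm


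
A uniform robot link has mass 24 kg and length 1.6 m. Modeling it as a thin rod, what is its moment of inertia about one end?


I = (1/3) * m * L^2
= (1/3) * 24 * 1.6^2
= 0.333333 * 24 * 2.56
= 20.48 kg*m^2


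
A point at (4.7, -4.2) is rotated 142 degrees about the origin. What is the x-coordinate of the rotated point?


x' = x*cos(theta) - y*sin(theta)
cos(142 deg) = -0.788, sin(142 deg) = 0.6157
x' = 4.7 * -0.788 - -4.2 * 0.6157
= -3.7037 - -2.5858
= -1.1179


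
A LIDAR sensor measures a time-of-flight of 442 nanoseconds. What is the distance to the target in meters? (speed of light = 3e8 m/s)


tof = 442 ns = 4.42e-07 s
dist = c * tof / 2
= 3e8 * 4.42e-07 / 2
= 66.3 m


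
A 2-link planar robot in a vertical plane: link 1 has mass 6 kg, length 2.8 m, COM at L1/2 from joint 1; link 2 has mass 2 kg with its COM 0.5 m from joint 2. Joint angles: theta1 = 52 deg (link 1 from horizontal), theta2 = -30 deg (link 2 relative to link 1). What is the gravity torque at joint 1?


Horizontal distance from joint 1 to link-1 COM:
  x_c1 = (L1/2)*cos(t1) = 1.4 * 0.6157 = 0.8619 m
Horizontal distance from joint 1 to link-2 COM:
  x_c2 = L1*cos(t1) + Lc2*cos(t1+t2)
       = 2.8*0.6157 + 0.5*0.9272 = 2.1874 m
tau1 = m1*g*x_c1 + m2*g*x_c2
     = 6*9.81*0.8619 + 2*9.81*2.1874
     = 50.733 + 42.9177
     = 93.6506 Nm


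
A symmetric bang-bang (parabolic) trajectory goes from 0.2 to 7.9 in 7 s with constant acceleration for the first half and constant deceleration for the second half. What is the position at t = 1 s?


Symmetric rest-to-rest: each phase covers (pf-p0)/2 in time T/2. 0.5*a*(T/2)^2 = (pf-p0)/2 => a = 4*(pf-p0)/T^2
a = 4*(7.9-0.2)/7^2 = 0.6286
t = 1 is in the acceleration phase (t <= T/2).
p = p0 + 0.5*a*t^2 = 0.2 + 0.5*0.6286*1^2
= 0.5143


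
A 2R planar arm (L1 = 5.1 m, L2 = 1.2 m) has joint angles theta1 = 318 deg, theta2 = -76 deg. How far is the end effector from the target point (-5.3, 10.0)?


End effector via forward kinematics:
x = L1*cos(t1) + L2*cos(t1+t2) = 3.2267
y = L1*sin(t1) + L2*sin(t1+t2) = -4.4721
Distance to target:
d = sqrt((-5.3 - 3.2267)^2 + (10.0 - -4.4721)^2)
= sqrt(72.7041 + 209.4418)
= 16.7972 m


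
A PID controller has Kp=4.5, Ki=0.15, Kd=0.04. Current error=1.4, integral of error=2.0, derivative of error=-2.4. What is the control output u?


u = Kp*e + Ki*int(e) + Kd*de/dt
= 4.5*1.4 + 0.15*2.0 + 0.04*(-2.4)
= 6.3 + 0.3 + -0.096
= 6.504


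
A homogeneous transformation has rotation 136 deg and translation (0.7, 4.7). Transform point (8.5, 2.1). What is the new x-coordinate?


x' = cos(theta)*px - sin(theta)*py + tx
= -0.7193*8.5 - 0.6947*2.1 + 0.7
= -6.8732


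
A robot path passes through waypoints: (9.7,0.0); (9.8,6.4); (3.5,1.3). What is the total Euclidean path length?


Segment lengths:
  seg1 = sqrt((0.1)^2 + (6.4)^2) = 6.4008
  seg2 = sqrt((-6.3)^2 + (-5.1)^2) = 8.1056
Total = 14.5063


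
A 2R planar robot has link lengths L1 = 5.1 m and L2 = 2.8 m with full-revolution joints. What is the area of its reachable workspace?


r_max = L1 + L2 = 7.9 m
r_min = |L1 - L2| = 2.3 m
Area = pi*(r_max^2 - r_min^2)
= pi*(62.41 - 5.29)
= pi * 57.12
= 179.4478 m^2


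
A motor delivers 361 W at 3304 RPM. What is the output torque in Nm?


omega = 3304 * 2*pi/60 = 345.9941 rad/s
tau = P / omega = 361 / 345.9941
= 1.0434 Nm


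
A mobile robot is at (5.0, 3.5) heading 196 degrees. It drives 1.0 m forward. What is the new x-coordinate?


x_new = x0 + d*cos(theta)
= 5.0 + 1.0*cos(196)
= 5.0 + -0.9613
= 4.0387


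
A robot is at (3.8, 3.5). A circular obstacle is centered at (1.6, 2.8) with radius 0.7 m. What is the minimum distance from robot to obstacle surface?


center_dist = sqrt((3.8-1.6)^2 + (3.5-2.8)^2)
= sqrt(4.84 + 0.49)
= 2.3087
min_dist = center_dist - radius = 2.3087 - 0.7 = 1.6087 m


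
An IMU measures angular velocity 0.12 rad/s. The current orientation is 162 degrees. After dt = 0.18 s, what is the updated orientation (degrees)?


delta_theta = w * dt = 0.12 * 0.18 = 0.0216 rad
= 1.2376 deg
theta_new = 162 + 1.2376 = 163.2376 deg


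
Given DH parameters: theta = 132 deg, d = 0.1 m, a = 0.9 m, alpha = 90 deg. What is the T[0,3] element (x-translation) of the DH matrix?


T[0,3] = a * cos(theta)
= 0.9 * cos(132 deg)
= 0.9 * -0.6691
= -0.6022


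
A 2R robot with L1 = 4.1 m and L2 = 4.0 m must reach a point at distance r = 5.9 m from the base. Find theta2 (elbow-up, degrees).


cos(theta2) = (r^2 - L1^2 - L2^2) / (2*L1*L2)
cos(theta2) = (34.81 - 16.81 - 16.0) / 32.8
cos(theta2) = 0.060976
theta2 = 86.5042 degrees


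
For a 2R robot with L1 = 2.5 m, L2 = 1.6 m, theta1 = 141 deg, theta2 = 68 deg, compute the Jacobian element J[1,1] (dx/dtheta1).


J[1,1] = -L1*sin(t1) - L2*sin(t1+t2)
= -2.5*sin(141) - 1.6*sin(209)
= -0.7976


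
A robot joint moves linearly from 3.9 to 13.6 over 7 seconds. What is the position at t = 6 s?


s = t/T = 6/7 = 0.8571
p(t) = p0 + (pf-p0)*s
= 3.9 + (13.6 - 3.9) * 0.8571
= 12.2143


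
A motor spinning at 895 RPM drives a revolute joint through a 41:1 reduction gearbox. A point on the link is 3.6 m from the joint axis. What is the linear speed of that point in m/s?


omega_motor = 895 * 2*pi/60 = 93.7242 rad/s
omega_joint = omega_motor / 41 = 2.286 rad/s
v = omega_joint * r = 2.286 * 3.6
= 8.2294 m/s


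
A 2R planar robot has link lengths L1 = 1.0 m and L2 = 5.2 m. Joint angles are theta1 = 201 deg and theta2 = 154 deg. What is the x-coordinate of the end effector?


Convert angles to radians: theta1 = 3.5081, theta2 = 2.6878
x = L1*cos(theta1) + L2*cos(theta1+theta2)
x = -0.9336 + 5.1802
x = 4.2466


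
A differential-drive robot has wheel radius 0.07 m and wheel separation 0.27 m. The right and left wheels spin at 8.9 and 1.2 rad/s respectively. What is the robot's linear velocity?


vR = r*wR = 0.07*8.9 = 0.623 m/s
vL = r*wL = 0.07*1.2 = 0.084 m/s
v = (vR+vL)/2 = 0.3535 m/s
omega = (vR-vL)/L = 1.9963 rad/s
linear velocity = 0.3535 m/s


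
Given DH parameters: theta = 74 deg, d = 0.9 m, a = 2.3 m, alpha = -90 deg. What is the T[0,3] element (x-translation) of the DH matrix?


T[0,3] = a * cos(theta)
= 2.3 * cos(74 deg)
= 2.3 * 0.2756
= 0.634


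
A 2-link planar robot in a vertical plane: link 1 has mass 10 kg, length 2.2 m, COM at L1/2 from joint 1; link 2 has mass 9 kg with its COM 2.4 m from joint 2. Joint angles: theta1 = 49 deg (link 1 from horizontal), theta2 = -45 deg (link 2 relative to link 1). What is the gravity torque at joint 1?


Horizontal distance from joint 1 to link-1 COM:
  x_c1 = (L1/2)*cos(t1) = 1.1 * 0.6561 = 0.7217 m
Horizontal distance from joint 1 to link-2 COM:
  x_c2 = L1*cos(t1) + Lc2*cos(t1+t2)
       = 2.2*0.6561 + 2.4*0.9976 = 3.8375 m
tau1 = m1*g*x_c1 + m2*g*x_c2
     = 10*9.81*0.7217 + 9*9.81*3.8375
     = 70.7953 + 338.8114
     = 409.6068 Nm


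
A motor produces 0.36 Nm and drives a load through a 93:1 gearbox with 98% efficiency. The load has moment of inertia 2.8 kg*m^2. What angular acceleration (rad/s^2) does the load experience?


tau_out = tau_motor * N * eta
= 0.36 * 93 * 0.98 = 32.8104 Nm
alpha = tau_out / I = 32.8104 / 2.8
= 11.718 rad/s^2


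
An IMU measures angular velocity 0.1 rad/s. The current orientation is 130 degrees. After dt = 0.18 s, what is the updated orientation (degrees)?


delta_theta = w * dt = 0.1 * 0.18 = 0.018 rad
= 1.0313 deg
theta_new = 130 + 1.0313 = 131.0313 deg


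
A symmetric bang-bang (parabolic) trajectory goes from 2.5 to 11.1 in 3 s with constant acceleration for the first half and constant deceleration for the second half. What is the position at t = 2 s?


Symmetric rest-to-rest: each phase covers (pf-p0)/2 in time T/2. 0.5*a*(T/2)^2 = (pf-p0)/2 => a = 4*(pf-p0)/T^2
a = 4*(11.1-2.5)/3^2 = 3.8222
t = 2 is in the deceleration phase (t > T/2).
p = pf - 0.5*a*(T-t)^2 = 11.1 - 0.5*3.8222*1^2
= 9.1889


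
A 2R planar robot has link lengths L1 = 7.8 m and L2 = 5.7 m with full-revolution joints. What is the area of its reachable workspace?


r_max = L1 + L2 = 13.5 m
r_min = |L1 - L2| = 2.1 m
Area = pi*(r_max^2 - r_min^2)
= pi*(182.25 - 4.41)
= pi * 177.84
= 558.7008 m^2


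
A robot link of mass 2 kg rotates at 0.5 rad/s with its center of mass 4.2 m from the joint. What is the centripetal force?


F = m * omega^2 * r
= 2 * 0.5^2 * 4.2
= 2 * 0.25 * 4.2
= 2.1 N


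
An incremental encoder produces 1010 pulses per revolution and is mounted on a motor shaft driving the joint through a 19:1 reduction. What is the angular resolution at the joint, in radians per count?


counts per rev = 1010
effective counts at joint = 1010 * 19 = 19190
resolution = 2*pi / 19190
= 3.2742e-04 rad/count


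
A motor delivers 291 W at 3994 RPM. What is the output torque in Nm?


omega = 3994 * 2*pi/60 = 418.2507 rad/s
tau = P / omega = 291 / 418.2507
= 0.6958 Nm


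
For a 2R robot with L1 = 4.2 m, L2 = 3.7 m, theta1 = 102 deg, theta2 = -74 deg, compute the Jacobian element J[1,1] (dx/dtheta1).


J[1,1] = -L1*sin(t1) - L2*sin(t1+t2)
= -4.2*sin(102) - 3.7*sin(28)
= -5.8453


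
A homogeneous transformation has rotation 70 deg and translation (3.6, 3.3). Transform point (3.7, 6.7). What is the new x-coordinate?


x' = cos(theta)*px - sin(theta)*py + tx
= 0.342*3.7 - 0.9397*6.7 + 3.6
= -1.4305


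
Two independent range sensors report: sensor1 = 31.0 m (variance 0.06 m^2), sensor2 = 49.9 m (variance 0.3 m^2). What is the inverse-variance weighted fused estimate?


w1 = (1/var1) / (1/var1 + 1/var2)
   = 16.6667 / (16.6667 + 3.3333) = 0.8333
w2 = 1 - w1 = 0.1667
fused = w1*s1 + w2*s2 = 25.8333 + 8.3167
= 34.15 m


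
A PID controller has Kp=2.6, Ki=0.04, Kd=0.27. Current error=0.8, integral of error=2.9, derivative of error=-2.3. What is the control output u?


u = Kp*e + Ki*int(e) + Kd*de/dt
= 2.6*0.8 + 0.04*2.9 + 0.27*(-2.3)
= 2.08 + 0.116 + -0.621
= 1.575


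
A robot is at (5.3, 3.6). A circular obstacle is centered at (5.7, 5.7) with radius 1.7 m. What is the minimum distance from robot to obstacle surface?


center_dist = sqrt((5.3-5.7)^2 + (3.6-5.7)^2)
= sqrt(0.16 + 4.41)
= 2.1378
min_dist = center_dist - radius = 2.1378 - 1.7 = 0.4378 m


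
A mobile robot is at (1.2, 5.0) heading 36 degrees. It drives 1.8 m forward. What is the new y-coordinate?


y_new = y0 + d*sin(theta)
= 5.0 + 1.8*sin(36)
= 5.0 + 1.058
= 6.058


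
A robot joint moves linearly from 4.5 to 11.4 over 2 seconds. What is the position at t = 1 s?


s = t/T = 1/2 = 0.5
p(t) = p0 + (pf-p0)*s
= 4.5 + (11.4 - 4.5) * 0.5
= 7.95


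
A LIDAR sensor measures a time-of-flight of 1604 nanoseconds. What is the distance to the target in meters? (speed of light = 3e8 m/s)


tof = 1604 ns = 1.604e-06 s
dist = c * tof / 2
= 3e8 * 1.604e-06 / 2
= 240.6 m


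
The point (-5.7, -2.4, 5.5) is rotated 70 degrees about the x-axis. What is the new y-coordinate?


Rotation about x-axis: y' = y*cos(theta) - z*sin(theta)
= -2.4 * 0.342 - 5.5 * 0.9397
= -5.9892


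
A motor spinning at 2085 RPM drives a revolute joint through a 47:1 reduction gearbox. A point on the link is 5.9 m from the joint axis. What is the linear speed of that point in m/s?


omega_motor = 2085 * 2*pi/60 = 218.3407 rad/s
omega_joint = omega_motor / 47 = 4.6455 rad/s
v = omega_joint * r = 4.6455 * 5.9
= 27.4087 m/s


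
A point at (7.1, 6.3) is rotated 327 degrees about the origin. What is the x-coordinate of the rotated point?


x' = x*cos(theta) - y*sin(theta)
cos(327 deg) = 0.8387, sin(327 deg) = -0.5446
x' = 7.1 * 0.8387 - 6.3 * -0.5446
= 5.9546 - -3.4312
= 9.3858


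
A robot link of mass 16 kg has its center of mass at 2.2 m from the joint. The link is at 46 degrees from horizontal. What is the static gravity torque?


tau = m*g*L*cos(angle)
= 16 * 9.81 * 2.2 * cos(46 deg)
= 16 * 9.81 * 2.2 * 0.6947
= 239.8739 Nm


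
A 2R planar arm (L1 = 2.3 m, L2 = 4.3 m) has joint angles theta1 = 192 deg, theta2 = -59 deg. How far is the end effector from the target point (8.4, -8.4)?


End effector via forward kinematics:
x = L1*cos(t1) + L2*cos(t1+t2) = -5.1823
y = L1*sin(t1) + L2*sin(t1+t2) = 2.6666
Distance to target:
d = sqrt((8.4 - -5.1823)^2 + (-8.4 - 2.6666)^2)
= sqrt(184.4798 + 122.4702)
= 17.52 m


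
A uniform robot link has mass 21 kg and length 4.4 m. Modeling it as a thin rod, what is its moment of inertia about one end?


I = (1/3) * m * L^2
= (1/3) * 21 * 4.4^2
= 0.333333 * 21 * 19.36
= 135.52 kg*m^2


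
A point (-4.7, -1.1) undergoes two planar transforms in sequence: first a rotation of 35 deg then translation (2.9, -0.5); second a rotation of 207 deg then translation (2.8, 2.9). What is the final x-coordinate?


After transform 1:
x1 = cos(35)*-4.7 - sin(35)*-1.1 + 2.9 = -0.3191
y1 = sin(35)*-4.7 + cos(35)*-1.1 + -0.5 = -4.0969
After transform 2:
x2 = cos(207)*-0.3191 - sin(207)*-4.0969 + 2.8
= 1.2244


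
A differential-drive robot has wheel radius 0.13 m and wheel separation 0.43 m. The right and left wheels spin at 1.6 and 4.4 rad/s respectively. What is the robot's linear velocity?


vR = r*wR = 0.13*1.6 = 0.208 m/s
vL = r*wL = 0.13*4.4 = 0.572 m/s
v = (vR+vL)/2 = 0.39 m/s
omega = (vR-vL)/L = -0.8465 rad/s
linear velocity = 0.39 m/s


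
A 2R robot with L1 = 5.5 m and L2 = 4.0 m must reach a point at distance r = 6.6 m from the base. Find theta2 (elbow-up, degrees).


cos(theta2) = (r^2 - L1^2 - L2^2) / (2*L1*L2)
cos(theta2) = (43.56 - 30.25 - 16.0) / 44.0
cos(theta2) = -0.061136
theta2 = 93.505 degrees


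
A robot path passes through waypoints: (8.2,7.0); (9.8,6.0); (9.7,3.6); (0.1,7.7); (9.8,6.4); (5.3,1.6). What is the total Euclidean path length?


Segment lengths:
  seg1 = sqrt((1.6)^2 + (-1.0)^2) = 1.8868
  seg2 = sqrt((-0.1)^2 + (-2.4)^2) = 2.4021
  seg3 = sqrt((-9.6)^2 + (4.1)^2) = 10.4389
  seg4 = sqrt((9.7)^2 + (-1.3)^2) = 9.7867
  seg5 = sqrt((-4.5)^2 + (-4.8)^2) = 6.5795
Total = 31.094


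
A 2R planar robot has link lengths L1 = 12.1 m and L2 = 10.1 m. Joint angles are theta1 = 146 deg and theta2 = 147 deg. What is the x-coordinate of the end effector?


Convert angles to radians: theta1 = 2.5482, theta2 = 2.5656
x = L1*cos(theta1) + L2*cos(theta1+theta2)
x = -10.0314 + 3.9464
x = -6.085


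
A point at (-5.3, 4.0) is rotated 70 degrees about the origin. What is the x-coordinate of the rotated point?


x' = x*cos(theta) - y*sin(theta)
cos(70 deg) = 0.342, sin(70 deg) = 0.9397
x' = -5.3 * 0.342 - 4.0 * 0.9397
= -1.8127 - 3.7588
= -5.5715


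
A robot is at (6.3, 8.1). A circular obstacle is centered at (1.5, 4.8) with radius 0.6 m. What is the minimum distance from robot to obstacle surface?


center_dist = sqrt((6.3-1.5)^2 + (8.1-4.8)^2)
= sqrt(23.04 + 10.89)
= 5.8249
min_dist = center_dist - radius = 5.8249 - 0.6 = 5.2249 m


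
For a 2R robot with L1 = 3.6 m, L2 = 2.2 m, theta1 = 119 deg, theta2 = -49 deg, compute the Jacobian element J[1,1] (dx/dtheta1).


J[1,1] = -L1*sin(t1) - L2*sin(t1+t2)
= -3.6*sin(119) - 2.2*sin(70)
= -5.216


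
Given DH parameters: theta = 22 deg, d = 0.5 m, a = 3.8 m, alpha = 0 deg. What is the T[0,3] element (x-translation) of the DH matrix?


T[0,3] = a * cos(theta)
= 3.8 * cos(22 deg)
= 3.8 * 0.9272
= 3.5233


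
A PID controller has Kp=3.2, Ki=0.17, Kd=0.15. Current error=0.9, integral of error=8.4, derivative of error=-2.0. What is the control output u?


u = Kp*e + Ki*int(e) + Kd*de/dt
= 3.2*0.9 + 0.17*8.4 + 0.15*(-2.0)
= 2.88 + 1.428 + -0.3
= 4.008


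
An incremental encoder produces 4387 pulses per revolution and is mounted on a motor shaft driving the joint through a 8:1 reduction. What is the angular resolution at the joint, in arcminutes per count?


counts per rev = 4387
effective counts at joint = 4387 * 8 = 35096
resolution = 360*60 / 35096
= 0.6155 arcmin/count


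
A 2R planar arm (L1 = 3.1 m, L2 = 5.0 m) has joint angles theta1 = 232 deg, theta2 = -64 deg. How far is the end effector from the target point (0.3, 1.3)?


End effector via forward kinematics:
x = L1*cos(t1) + L2*cos(t1+t2) = -6.7993
y = L1*sin(t1) + L2*sin(t1+t2) = -1.4033
Distance to target:
d = sqrt((0.3 - -6.7993)^2 + (1.3 - -1.4033)^2)
= sqrt(50.3999 + 7.3077)
= 7.5966 m


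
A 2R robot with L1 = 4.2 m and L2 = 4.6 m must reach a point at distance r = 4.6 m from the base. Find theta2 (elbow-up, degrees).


cos(theta2) = (r^2 - L1^2 - L2^2) / (2*L1*L2)
cos(theta2) = (21.16 - 17.64 - 21.16) / 38.64
cos(theta2) = -0.456522
theta2 = 117.1629 degrees


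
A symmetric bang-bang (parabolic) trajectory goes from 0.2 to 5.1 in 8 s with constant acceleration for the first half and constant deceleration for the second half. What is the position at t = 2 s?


Symmetric rest-to-rest: each phase covers (pf-p0)/2 in time T/2. 0.5*a*(T/2)^2 = (pf-p0)/2 => a = 4*(pf-p0)/T^2
a = 4*(5.1-0.2)/8^2 = 0.3062
t = 2 is in the acceleration phase (t <= T/2).
p = p0 + 0.5*a*t^2 = 0.2 + 0.5*0.3062*2^2
= 0.8125


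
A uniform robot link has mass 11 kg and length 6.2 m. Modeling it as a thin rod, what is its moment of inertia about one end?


I = (1/3) * m * L^2
= (1/3) * 11 * 6.2^2
= 0.333333 * 11 * 38.44
= 140.9467 kg*m^2


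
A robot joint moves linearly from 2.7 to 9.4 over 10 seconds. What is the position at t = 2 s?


s = t/T = 2/10 = 0.2
p(t) = p0 + (pf-p0)*s
= 2.7 + (9.4 - 2.7) * 0.2
= 4.04


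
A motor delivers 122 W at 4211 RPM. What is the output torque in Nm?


omega = 4211 * 2*pi/60 = 440.9749 rad/s
tau = P / omega = 122 / 440.9749
= 0.2767 Nm


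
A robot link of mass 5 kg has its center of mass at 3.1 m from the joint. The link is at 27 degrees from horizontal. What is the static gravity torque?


tau = m*g*L*cos(angle)
= 5 * 9.81 * 3.1 * cos(27 deg)
= 5 * 9.81 * 3.1 * 0.891
= 135.482 Nm


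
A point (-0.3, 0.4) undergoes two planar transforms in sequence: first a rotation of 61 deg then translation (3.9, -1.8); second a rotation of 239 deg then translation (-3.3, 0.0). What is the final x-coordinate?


After transform 1:
x1 = cos(61)*-0.3 - sin(61)*0.4 + 3.9 = 3.4047
y1 = sin(61)*-0.3 + cos(61)*0.4 + -1.8 = -1.8685
After transform 2:
x2 = cos(239)*3.4047 - sin(239)*-1.8685 + -3.3
= -6.6551


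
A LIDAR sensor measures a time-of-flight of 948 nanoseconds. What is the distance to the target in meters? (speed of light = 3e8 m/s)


tof = 948 ns = 9.48e-07 s
dist = c * tof / 2
= 3e8 * 9.48e-07 / 2
= 142.2 m


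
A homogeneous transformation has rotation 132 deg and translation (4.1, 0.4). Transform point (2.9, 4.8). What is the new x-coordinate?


x' = cos(theta)*px - sin(theta)*py + tx
= -0.6691*2.9 - 0.7431*4.8 + 4.1
= -1.4076


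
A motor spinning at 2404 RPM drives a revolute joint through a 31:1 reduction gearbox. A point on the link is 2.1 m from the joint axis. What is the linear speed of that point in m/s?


omega_motor = 2404 * 2*pi/60 = 251.7463 rad/s
omega_joint = omega_motor / 31 = 8.1208 rad/s
v = omega_joint * r = 8.1208 * 2.1
= 17.0538 m/s


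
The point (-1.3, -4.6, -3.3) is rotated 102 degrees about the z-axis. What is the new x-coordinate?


Rotation about z-axis: x' = x*cos(theta) - y*sin(theta)
= -1.3 * -0.2079 - -4.6 * 0.9781
= 4.7698


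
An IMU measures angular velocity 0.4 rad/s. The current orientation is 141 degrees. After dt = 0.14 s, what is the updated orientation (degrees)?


delta_theta = w * dt = 0.4 * 0.14 = 0.056 rad
= 3.2086 deg
theta_new = 141 + 3.2086 = 144.2086 deg


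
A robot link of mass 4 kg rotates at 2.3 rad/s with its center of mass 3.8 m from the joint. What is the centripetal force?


F = m * omega^2 * r
= 4 * 2.3^2 * 3.8
= 4 * 5.29 * 3.8
= 80.408 N


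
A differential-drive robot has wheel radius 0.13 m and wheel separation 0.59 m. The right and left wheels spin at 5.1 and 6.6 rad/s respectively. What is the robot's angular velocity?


vR = r*wR = 0.13*5.1 = 0.663 m/s
vL = r*wL = 0.13*6.6 = 0.858 m/s
v = (vR+vL)/2 = 0.7605 m/s
omega = (vR-vL)/L = -0.3305 rad/s
angular velocity = -0.3305 rad/s


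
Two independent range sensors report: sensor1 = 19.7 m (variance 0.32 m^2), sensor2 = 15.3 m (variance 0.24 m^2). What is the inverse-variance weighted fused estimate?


w1 = (1/var1) / (1/var1 + 1/var2)
   = 3.125 / (3.125 + 4.1667) = 0.4286
w2 = 1 - w1 = 0.5714
fused = w1*s1 + w2*s2 = 8.4429 + 8.7429
= 17.1857 m


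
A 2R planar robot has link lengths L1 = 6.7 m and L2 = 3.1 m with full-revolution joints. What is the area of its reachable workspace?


r_max = L1 + L2 = 9.8 m
r_min = |L1 - L2| = 3.6 m
Area = pi*(r_max^2 - r_min^2)
= pi*(96.04 - 12.96)
= pi * 83.08
= 261.0035 m^2


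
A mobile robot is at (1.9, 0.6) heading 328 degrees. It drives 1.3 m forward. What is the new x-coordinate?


x_new = x0 + d*cos(theta)
= 1.9 + 1.3*cos(328)
= 1.9 + 1.1025
= 3.0025


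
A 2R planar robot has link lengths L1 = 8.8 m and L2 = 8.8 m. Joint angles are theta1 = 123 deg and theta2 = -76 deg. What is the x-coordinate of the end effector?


Convert angles to radians: theta1 = 2.1468, theta2 = -1.3265
x = L1*cos(theta1) + L2*cos(theta1+theta2)
x = -4.7928 + 6.0016
x = 1.2088


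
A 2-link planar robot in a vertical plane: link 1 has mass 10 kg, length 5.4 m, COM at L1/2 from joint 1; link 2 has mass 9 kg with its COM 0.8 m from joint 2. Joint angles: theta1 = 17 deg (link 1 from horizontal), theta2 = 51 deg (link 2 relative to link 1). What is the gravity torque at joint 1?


Horizontal distance from joint 1 to link-1 COM:
  x_c1 = (L1/2)*cos(t1) = 2.7 * 0.9563 = 2.582 m
Horizontal distance from joint 1 to link-2 COM:
  x_c2 = L1*cos(t1) + Lc2*cos(t1+t2)
       = 5.4*0.9563 + 0.8*0.3746 = 5.4637 m
tau1 = m1*g*x_c1 + m2*g*x_c2
     = 10*9.81*2.582 + 9*9.81*5.4637
     = 253.2964 + 482.3928
     = 735.6892 Nm


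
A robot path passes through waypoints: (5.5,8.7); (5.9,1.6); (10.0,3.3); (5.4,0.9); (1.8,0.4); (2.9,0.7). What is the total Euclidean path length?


Segment lengths:
  seg1 = sqrt((0.4)^2 + (-7.1)^2) = 7.1113
  seg2 = sqrt((4.1)^2 + (1.7)^2) = 4.4385
  seg3 = sqrt((-4.6)^2 + (-2.4)^2) = 5.1884
  seg4 = sqrt((-3.6)^2 + (-0.5)^2) = 3.6346
  seg5 = sqrt((1.1)^2 + (0.3)^2) = 1.1402
Total = 21.5129


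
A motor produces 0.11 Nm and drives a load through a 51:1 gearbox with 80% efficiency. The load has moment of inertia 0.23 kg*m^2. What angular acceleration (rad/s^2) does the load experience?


tau_out = tau_motor * N * eta
= 0.11 * 51 * 0.8 = 4.488 Nm
alpha = tau_out / I = 4.488 / 0.23
= 19.513 rad/s^2


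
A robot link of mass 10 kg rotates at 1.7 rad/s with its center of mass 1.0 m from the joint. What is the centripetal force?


F = m * omega^2 * r
= 10 * 1.7^2 * 1.0
= 10 * 2.89 * 1.0
= 28.9 N


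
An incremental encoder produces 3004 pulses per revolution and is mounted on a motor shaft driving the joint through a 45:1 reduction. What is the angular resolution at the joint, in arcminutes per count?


counts per rev = 3004
effective counts at joint = 3004 * 45 = 135180
resolution = 360*60 / 135180
= 0.1598 arcmin/count


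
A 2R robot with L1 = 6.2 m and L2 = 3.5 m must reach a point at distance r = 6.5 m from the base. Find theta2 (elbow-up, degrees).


cos(theta2) = (r^2 - L1^2 - L2^2) / (2*L1*L2)
cos(theta2) = (42.25 - 38.44 - 12.25) / 43.4
cos(theta2) = -0.19447
theta2 = 101.2138 degrees


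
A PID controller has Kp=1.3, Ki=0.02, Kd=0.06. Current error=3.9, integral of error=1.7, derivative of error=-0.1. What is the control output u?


u = Kp*e + Ki*int(e) + Kd*de/dt
= 1.3*3.9 + 0.02*1.7 + 0.06*(-0.1)
= 5.07 + 0.034 + -0.006
= 5.098


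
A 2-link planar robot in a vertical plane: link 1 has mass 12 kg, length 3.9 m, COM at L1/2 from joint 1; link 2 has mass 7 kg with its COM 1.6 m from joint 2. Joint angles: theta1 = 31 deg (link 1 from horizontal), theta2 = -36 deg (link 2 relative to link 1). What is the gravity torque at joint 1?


Horizontal distance from joint 1 to link-1 COM:
  x_c1 = (L1/2)*cos(t1) = 1.95 * 0.8572 = 1.6715 m
Horizontal distance from joint 1 to link-2 COM:
  x_c2 = L1*cos(t1) + Lc2*cos(t1+t2)
       = 3.9*0.8572 + 1.6*0.9962 = 4.9369 m
tau1 = m1*g*x_c1 + m2*g*x_c2
     = 12*9.81*1.6715 + 7*9.81*4.9369
     = 196.7662 + 339.0145
     = 535.7806 Nm


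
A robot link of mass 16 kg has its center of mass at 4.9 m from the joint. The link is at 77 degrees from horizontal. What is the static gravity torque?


tau = m*g*L*cos(angle)
= 16 * 9.81 * 4.9 * cos(77 deg)
= 16 * 9.81 * 4.9 * 0.225
= 173.0108 Nm


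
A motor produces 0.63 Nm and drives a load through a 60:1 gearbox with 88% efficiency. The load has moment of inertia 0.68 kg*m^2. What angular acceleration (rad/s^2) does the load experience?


tau_out = tau_motor * N * eta
= 0.63 * 60 * 0.88 = 33.264 Nm
alpha = tau_out / I = 33.264 / 0.68
= 48.9176 rad/s^2


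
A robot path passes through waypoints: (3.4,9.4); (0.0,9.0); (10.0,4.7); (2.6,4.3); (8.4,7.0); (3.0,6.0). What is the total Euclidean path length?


Segment lengths:
  seg1 = sqrt((-3.4)^2 + (-0.4)^2) = 3.4234
  seg2 = sqrt((10.0)^2 + (-4.3)^2) = 10.8853
  seg3 = sqrt((-7.4)^2 + (-0.4)^2) = 7.4108
  seg4 = sqrt((5.8)^2 + (2.7)^2) = 6.3977
  seg5 = sqrt((-5.4)^2 + (-1.0)^2) = 5.4918
Total = 33.609


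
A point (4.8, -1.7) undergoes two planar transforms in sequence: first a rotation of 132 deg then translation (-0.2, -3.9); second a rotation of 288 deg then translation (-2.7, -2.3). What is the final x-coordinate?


After transform 1:
x1 = cos(132)*4.8 - sin(132)*-1.7 + -0.2 = -2.1485
y1 = sin(132)*4.8 + cos(132)*-1.7 + -3.9 = 0.8046
After transform 2:
x2 = cos(288)*-2.1485 - sin(288)*0.8046 + -2.7
= -2.5987


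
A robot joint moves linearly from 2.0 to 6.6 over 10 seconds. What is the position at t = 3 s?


s = t/T = 3/10 = 0.3
p(t) = p0 + (pf-p0)*s
= 2.0 + (6.6 - 2.0) * 0.3
= 3.38


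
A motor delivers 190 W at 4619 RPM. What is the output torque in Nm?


omega = 4619 * 2*pi/60 = 483.7005 rad/s
tau = P / omega = 190 / 483.7005
= 0.3928 Nm


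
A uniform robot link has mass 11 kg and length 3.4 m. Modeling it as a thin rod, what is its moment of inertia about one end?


I = (1/3) * m * L^2
= (1/3) * 11 * 3.4^2
= 0.333333 * 11 * 11.56
= 42.3867 kg*m^2
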